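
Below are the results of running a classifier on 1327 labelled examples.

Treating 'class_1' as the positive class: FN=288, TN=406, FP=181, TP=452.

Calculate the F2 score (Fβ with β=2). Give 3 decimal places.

Fβ = (1+β²)·TP / ((1+β²)·TP + β²·FN + FP), with β²=4
= 5·452 / (5·452 + 4·288 + 181) = 0.629

0.629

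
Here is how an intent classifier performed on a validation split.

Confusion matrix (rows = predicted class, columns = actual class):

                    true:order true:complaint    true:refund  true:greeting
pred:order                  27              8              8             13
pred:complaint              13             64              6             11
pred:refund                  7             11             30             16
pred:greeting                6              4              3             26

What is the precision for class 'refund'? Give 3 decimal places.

0.469

Take TP from the diagonal, FP from the rest of the 'refund' prediction marginal, FN from the rest of the 'refund' actual marginal.
precision = TP/(TP+FP).
refund: TP=30, FP=7+11+16=34 → 30/64 = 0.4688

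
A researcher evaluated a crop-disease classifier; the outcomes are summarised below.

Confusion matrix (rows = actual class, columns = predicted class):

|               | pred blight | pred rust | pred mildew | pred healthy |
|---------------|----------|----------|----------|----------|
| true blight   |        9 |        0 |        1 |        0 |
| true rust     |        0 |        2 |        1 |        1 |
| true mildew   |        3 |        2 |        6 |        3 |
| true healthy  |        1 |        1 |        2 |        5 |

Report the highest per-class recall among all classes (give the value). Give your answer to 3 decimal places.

Per-class recall (TP/(TP+FN)):
  blight: TP=9, FN=0+1+0=1 → 9/10 = 0.9000
  rust: TP=2, FN=0+1+1=2 → 2/4 = 0.5000
  mildew: TP=6, FN=3+2+3=8 → 6/14 = 0.4286
  healthy: TP=5, FN=1+1+2=4 → 5/9 = 0.5556
Highest is class 'blight' with recall = 0.900.

0.900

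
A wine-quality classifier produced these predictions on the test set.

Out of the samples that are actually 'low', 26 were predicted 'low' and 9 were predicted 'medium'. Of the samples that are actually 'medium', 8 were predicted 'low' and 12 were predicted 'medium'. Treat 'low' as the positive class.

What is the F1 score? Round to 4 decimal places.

Precision = TP/(TP+FP) = 26/34 = 0.7647
Recall = TP/(TP+FN) = 26/35 = 0.7429
F1 = 2·TP/(2·TP+FP+FN) = 52/69 = 0.7536

0.7536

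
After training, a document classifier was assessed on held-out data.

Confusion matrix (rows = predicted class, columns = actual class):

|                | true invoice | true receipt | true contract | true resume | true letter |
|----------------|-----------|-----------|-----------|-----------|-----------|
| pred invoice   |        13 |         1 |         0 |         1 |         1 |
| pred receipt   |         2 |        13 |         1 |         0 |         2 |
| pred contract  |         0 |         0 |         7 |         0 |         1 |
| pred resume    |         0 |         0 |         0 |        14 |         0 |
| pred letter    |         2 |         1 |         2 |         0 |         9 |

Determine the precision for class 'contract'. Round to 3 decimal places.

0.875

One-vs-rest for 'contract': TP = diagonal; FP = other classes predicted 'contract'; FN = 'contract' predicted as other.
precision = TP/(TP+FP).
contract: TP=7, FP=0+0+0+1=1 → 7/8 = 0.8750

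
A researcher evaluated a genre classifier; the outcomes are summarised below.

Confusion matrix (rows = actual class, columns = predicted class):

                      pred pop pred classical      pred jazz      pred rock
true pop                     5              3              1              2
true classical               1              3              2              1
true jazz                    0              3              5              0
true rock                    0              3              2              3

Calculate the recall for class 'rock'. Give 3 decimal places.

0.375

Take TP from the diagonal, FP from the rest of the 'rock' prediction marginal, FN from the rest of the 'rock' actual marginal.
recall = TP/(TP+FN).
rock: TP=3, FN=0+3+2=5 → 3/8 = 0.3750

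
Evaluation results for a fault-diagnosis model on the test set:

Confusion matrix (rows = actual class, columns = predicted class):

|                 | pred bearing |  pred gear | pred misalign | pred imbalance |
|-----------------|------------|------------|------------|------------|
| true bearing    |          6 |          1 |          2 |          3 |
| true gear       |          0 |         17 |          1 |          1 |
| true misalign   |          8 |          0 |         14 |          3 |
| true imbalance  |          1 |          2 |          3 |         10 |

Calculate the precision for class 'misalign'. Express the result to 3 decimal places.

0.700

precision = TP/(TP+FP).
misalign: TP=14, FP=2+1+3=6 → 14/20 = 0.7000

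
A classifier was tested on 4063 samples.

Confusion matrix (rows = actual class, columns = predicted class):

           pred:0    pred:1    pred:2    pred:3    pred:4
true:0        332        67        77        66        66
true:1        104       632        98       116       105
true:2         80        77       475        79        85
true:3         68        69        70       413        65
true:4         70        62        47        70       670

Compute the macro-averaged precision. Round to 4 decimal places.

0.6110

Per-class precision (TP/(TP+FP)):
  0: TP=332, FP=104+80+68+70=322 → 332/654 = 0.50765
  1: TP=632, FP=67+77+69+62=275 → 632/907 = 0.69680
  2: TP=475, FP=77+98+70+47=292 → 475/767 = 0.61930
  3: TP=413, FP=66+116+79+70=331 → 413/744 = 0.55511
  4: TP=670, FP=66+105+85+65=321 → 670/991 = 0.67608
Macro-precision = mean = (0.50765 + 0.69680 + 0.61930 + 0.55511 + 0.67608) / 5 = 0.6110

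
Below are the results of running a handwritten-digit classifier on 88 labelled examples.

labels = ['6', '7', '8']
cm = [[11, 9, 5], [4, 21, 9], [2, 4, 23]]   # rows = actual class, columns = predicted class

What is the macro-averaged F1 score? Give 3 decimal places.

0.613

Per-class F1 score (2·TP/(2·TP+FP+FN)):
  6: TP=11, FP=4+2=6, FN=9+5=14 → 22/42 = 0.5238
  7: TP=21, FP=9+4=13, FN=4+9=13 → 42/68 = 0.6176
  8: TP=23, FP=5+9=14, FN=2+4=6 → 46/66 = 0.6970
Macro-F1 score = mean = (0.5238 + 0.6176 + 0.6970) / 3 = 0.613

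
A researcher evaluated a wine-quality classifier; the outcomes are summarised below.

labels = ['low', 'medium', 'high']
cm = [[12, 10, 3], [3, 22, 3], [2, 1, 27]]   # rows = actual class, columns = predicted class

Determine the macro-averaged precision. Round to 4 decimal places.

0.7302

Per-class precision (TP/(TP+FP)):
  low: TP=12, FP=3+2=5 → 12/17 = 0.70588
  medium: TP=22, FP=10+1=11 → 22/33 = 0.66667
  high: TP=27, FP=3+3=6 → 27/33 = 0.81818
Macro-precision = mean = (0.70588 + 0.66667 + 0.81818) / 3 = 0.7302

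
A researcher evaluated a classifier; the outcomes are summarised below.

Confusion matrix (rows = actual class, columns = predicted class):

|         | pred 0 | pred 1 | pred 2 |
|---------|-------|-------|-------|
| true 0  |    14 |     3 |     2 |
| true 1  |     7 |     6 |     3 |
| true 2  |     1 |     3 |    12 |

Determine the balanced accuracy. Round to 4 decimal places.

0.6206

Balanced accuracy = mean of per-class recall.
  0: recall = 14/19 = 0.73684
  1: recall = 6/16 = 0.37500
  2: recall = 12/16 = 0.75000
Mean = (0.73684 + 0.37500 + 0.75000) / 3 = 0.6206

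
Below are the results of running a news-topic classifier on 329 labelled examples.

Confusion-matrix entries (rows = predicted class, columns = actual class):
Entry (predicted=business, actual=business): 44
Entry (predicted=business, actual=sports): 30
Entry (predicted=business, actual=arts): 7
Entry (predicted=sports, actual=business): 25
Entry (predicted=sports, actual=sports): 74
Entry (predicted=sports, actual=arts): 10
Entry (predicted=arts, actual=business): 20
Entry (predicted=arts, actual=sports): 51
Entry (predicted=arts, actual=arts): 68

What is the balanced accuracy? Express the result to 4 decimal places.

Balanced accuracy = mean of per-class recall.
  business: recall = 44/89 = 0.49438
  sports: recall = 74/155 = 0.47742
  arts: recall = 68/85 = 0.80000
Mean = (0.49438 + 0.47742 + 0.80000) / 3 = 0.5906

0.5906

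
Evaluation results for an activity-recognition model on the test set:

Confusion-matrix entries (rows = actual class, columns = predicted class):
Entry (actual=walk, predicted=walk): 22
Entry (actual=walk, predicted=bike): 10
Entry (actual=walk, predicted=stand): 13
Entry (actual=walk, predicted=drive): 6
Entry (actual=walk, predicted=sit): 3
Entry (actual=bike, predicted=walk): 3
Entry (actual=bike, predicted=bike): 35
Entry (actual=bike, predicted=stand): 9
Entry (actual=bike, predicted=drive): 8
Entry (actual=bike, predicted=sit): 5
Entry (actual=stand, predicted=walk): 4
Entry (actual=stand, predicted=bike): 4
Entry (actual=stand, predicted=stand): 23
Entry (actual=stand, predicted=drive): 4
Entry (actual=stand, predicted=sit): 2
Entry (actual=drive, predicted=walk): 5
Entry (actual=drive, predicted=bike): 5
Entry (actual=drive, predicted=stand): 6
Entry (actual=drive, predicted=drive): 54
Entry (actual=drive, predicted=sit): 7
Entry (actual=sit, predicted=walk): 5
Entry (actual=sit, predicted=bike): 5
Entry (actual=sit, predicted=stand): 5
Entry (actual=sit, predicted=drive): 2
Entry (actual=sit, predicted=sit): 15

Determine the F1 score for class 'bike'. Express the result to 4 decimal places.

0.5882

Take TP from the diagonal, FP from the rest of the 'bike' prediction marginal, FN from the rest of the 'bike' actual marginal.
F1 score = 2·TP/(2·TP+FP+FN).
bike: TP=35, FP=10+4+5+5=24, FN=3+9+8+5=25 → 70/119 = 0.58824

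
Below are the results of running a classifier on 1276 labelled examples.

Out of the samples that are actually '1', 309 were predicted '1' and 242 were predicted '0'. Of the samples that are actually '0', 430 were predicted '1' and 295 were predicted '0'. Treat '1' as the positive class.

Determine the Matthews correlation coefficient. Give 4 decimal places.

MCC = (TP·TN − FP·FN) / √((TP+FP)(TP+FN)(TN+FP)(TN+FN))
Numerator = 309·295 − 430·242 = -12905
Denominator = √(739·551·725·537) = √158528857425 = 398156.8252
MCC = -12905 / 398156.8252 = -0.0324

-0.0324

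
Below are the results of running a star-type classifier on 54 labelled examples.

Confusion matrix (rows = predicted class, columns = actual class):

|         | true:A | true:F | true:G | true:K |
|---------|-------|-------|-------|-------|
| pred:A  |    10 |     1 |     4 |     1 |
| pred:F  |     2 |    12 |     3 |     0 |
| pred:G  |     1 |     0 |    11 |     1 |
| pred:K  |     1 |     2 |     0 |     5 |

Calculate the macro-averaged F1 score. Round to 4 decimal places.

Per-class F1 score (2·TP/(2·TP+FP+FN)):
  A: TP=10, FP=1+4+1=6, FN=2+1+1=4 → 20/30 = 0.66667
  F: TP=12, FP=2+3+0=5, FN=1+0+2=3 → 24/32 = 0.75000
  G: TP=11, FP=1+0+1=2, FN=4+3+0=7 → 22/31 = 0.70968
  K: TP=5, FP=1+2+0=3, FN=1+0+1=2 → 10/15 = 0.66667
Macro-F1 score = mean = (0.66667 + 0.75000 + 0.70968 + 0.66667) / 4 = 0.6983

0.6983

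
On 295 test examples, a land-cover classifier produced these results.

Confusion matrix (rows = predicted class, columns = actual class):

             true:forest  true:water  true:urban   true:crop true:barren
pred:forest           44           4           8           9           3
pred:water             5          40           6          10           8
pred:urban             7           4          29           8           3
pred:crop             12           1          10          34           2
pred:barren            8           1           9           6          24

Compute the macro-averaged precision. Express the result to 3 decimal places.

0.574

Per-class precision (TP/(TP+FP)):
  forest: TP=44, FP=4+8+9+3=24 → 44/68 = 0.6471
  water: TP=40, FP=5+6+10+8=29 → 40/69 = 0.5797
  urban: TP=29, FP=7+4+8+3=22 → 29/51 = 0.5686
  crop: TP=34, FP=12+1+10+2=25 → 34/59 = 0.5763
  barren: TP=24, FP=8+1+9+6=24 → 24/48 = 0.5000
Macro-precision = mean = (0.6471 + 0.5797 + 0.5686 + 0.5763 + 0.5000) / 5 = 0.574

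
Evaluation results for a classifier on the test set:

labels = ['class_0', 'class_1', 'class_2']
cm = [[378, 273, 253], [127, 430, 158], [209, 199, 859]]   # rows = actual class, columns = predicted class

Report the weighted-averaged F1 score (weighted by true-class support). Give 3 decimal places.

0.575

Per-class F1 score (2·TP/(2·TP+FP+FN)):
  class_0: TP=378, FP=127+209=336, FN=273+253=526 → 756/1618 = 0.4672
  class_1: TP=430, FP=273+199=472, FN=127+158=285 → 860/1617 = 0.5318
  class_2: TP=859, FP=253+158=411, FN=209+199=408 → 1718/2537 = 0.6772
Weighted-F1 score = Σ (supportᵢ/N)·F1 scoreᵢ with N=2886: (904/2886)·0.4672 + (715/2886)·0.5318 + (1267/2886)·0.6772 = 0.575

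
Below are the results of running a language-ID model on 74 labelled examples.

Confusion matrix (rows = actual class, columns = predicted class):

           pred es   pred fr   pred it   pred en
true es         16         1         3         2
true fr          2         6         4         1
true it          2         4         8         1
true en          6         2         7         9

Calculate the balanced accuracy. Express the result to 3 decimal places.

Balanced accuracy = mean of per-class recall.
  es: recall = 16/22 = 0.7273
  fr: recall = 6/13 = 0.4615
  it: recall = 8/15 = 0.5333
  en: recall = 9/24 = 0.3750
Mean = (0.7273 + 0.4615 + 0.5333 + 0.3750) / 4 = 0.524

0.524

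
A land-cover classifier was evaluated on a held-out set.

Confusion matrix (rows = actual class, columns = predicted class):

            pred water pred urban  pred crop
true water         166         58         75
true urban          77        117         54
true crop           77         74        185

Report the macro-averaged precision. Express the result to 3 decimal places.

0.526

Per-class precision (TP/(TP+FP)):
  water: TP=166, FP=77+77=154 → 166/320 = 0.5188
  urban: TP=117, FP=58+74=132 → 117/249 = 0.4699
  crop: TP=185, FP=75+54=129 → 185/314 = 0.5892
Macro-precision = mean = (0.5188 + 0.4699 + 0.5892) / 3 = 0.526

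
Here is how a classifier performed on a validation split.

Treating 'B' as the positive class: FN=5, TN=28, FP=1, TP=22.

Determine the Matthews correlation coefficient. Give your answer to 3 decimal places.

0.793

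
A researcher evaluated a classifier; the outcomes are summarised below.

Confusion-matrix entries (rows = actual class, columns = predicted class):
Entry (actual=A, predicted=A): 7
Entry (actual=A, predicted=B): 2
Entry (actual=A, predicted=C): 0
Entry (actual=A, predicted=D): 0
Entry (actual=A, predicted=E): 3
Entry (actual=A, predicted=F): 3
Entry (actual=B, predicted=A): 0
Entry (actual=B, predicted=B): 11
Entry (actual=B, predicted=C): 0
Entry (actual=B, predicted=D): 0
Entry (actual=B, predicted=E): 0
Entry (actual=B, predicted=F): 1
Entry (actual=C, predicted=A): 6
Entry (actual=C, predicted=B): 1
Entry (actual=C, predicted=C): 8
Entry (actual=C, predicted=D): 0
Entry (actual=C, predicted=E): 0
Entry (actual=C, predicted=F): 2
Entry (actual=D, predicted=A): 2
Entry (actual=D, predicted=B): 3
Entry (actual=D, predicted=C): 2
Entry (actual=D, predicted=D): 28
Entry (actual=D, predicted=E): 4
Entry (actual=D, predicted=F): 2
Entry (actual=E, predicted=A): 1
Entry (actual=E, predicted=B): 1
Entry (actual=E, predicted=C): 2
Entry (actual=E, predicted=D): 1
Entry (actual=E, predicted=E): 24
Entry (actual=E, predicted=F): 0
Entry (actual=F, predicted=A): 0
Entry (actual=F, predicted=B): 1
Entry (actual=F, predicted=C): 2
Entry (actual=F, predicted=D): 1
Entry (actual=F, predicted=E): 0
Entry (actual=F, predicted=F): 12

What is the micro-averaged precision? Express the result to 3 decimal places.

0.692

Micro-averaging pools counts across classes: ΣTP=90, ΣFP=40, ΣFN=40.
Micro-precision = TP/(TP+FP) on pooled counts = 0.692 (equals overall accuracy in single-label multiclass).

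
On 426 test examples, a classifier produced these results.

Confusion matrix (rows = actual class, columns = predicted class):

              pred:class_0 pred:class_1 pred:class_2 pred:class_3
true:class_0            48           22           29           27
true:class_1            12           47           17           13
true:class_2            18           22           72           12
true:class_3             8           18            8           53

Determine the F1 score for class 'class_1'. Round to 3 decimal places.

0.475

Take TP from the diagonal, FP from the rest of the 'class_1' prediction marginal, FN from the rest of the 'class_1' actual marginal.
F1 score = 2·TP/(2·TP+FP+FN).
class_1: TP=47, FP=22+22+18=62, FN=12+17+13=42 → 94/198 = 0.4747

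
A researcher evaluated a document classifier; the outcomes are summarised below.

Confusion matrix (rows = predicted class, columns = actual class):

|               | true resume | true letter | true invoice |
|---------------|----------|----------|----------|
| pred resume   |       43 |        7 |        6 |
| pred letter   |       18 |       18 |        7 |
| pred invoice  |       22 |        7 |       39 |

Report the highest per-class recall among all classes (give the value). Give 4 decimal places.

0.7500

Per-class recall (TP/(TP+FN)):
  resume: TP=43, FN=18+22=40 → 43/83 = 0.51807
  letter: TP=18, FN=7+7=14 → 18/32 = 0.56250
  invoice: TP=39, FN=6+7=13 → 39/52 = 0.75000
Highest is class 'invoice' with recall = 0.7500.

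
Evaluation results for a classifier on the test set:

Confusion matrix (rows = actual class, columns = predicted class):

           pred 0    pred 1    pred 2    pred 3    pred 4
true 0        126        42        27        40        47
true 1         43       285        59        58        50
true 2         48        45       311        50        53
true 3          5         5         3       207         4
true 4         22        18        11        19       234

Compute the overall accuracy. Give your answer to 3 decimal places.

Accuracy = trace / total = (126+285+311+207+234=1163) / 1812 = 1163/1812 = 0.642

0.642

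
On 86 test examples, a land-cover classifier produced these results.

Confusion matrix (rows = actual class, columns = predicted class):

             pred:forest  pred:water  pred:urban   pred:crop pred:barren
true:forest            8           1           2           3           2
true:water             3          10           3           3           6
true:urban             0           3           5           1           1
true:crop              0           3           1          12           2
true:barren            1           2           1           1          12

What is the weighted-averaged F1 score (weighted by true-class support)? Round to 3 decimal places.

Per-class F1 score (2·TP/(2·TP+FP+FN)):
  forest: TP=8, FP=3+0+0+1=4, FN=1+2+3+2=8 → 16/28 = 0.5714
  water: TP=10, FP=1+3+3+2=9, FN=3+3+3+6=15 → 20/44 = 0.4545
  urban: TP=5, FP=2+3+1+1=7, FN=0+3+1+1=5 → 10/22 = 0.4545
  crop: TP=12, FP=3+3+1+1=8, FN=0+3+1+2=6 → 24/38 = 0.6316
  barren: TP=12, FP=2+6+1+2=11, FN=1+2+1+1=5 → 24/40 = 0.6000
Weighted-F1 score = Σ (supportᵢ/N)·F1 scoreᵢ with N=86: (16/86)·0.5714 + (25/86)·0.4545 + (10/86)·0.4545 + (18/86)·0.6316 + (17/86)·0.6000 = 0.542

0.542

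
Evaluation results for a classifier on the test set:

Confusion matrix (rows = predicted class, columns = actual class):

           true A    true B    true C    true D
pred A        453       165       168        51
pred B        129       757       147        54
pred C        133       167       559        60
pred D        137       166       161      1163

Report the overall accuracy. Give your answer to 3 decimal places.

Accuracy = trace / total = (453+757+559+1163=2932) / 4470 = 2932/4470 = 0.656

0.656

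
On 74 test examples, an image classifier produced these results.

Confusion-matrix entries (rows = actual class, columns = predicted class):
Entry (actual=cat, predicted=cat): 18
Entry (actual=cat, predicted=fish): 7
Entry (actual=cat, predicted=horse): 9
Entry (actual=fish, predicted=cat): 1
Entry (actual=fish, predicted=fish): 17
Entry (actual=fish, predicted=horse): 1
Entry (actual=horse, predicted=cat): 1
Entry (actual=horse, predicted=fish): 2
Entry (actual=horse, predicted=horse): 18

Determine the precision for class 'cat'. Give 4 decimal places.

One-vs-rest for 'cat': TP = diagonal; FP = other classes predicted 'cat'; FN = 'cat' predicted as other.
precision = TP/(TP+FP).
cat: TP=18, FP=1+1=2 → 18/20 = 0.90000

0.9000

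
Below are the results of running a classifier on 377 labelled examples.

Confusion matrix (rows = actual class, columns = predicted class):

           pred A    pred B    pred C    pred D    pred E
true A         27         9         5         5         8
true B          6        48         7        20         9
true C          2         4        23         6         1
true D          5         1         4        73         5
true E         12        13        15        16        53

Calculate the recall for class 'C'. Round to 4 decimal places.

recall = TP/(TP+FN).
C: TP=23, FN=2+4+6+1=13 → 23/36 = 0.63889

0.6389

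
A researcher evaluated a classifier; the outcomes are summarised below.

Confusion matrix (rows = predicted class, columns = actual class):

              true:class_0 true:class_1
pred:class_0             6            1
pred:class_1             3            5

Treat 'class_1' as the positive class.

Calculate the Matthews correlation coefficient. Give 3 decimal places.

0.491

MCC = (TP·TN − FP·FN) / √((TP+FP)(TP+FN)(TN+FP)(TN+FN))
Numerator = 5·6 − 3·1 = 27
Denominator = √(8·6·9·7) = √3024 = 54.9909
MCC = 27 / 54.9909 = 0.491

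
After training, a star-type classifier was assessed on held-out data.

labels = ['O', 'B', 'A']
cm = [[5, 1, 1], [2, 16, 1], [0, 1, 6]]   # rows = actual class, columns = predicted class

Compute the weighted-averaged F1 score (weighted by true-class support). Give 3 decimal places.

Per-class F1 score (2·TP/(2·TP+FP+FN)):
  O: TP=5, FP=2+0=2, FN=1+1=2 → 10/14 = 0.7143
  B: TP=16, FP=1+1=2, FN=2+1=3 → 32/37 = 0.8649
  A: TP=6, FP=1+1=2, FN=0+1=1 → 12/15 = 0.8000
Weighted-F1 score = Σ (supportᵢ/N)·F1 scoreᵢ with N=33: (7/33)·0.7143 + (19/33)·0.8649 + (7/33)·0.8000 = 0.819

0.819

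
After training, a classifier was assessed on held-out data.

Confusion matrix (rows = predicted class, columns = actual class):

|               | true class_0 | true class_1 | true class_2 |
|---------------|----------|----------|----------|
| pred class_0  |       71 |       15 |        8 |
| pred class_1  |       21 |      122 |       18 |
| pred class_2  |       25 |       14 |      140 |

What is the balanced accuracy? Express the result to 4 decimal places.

0.7527

Balanced accuracy = mean of per-class recall.
  class_0: recall = 71/117 = 0.60684
  class_1: recall = 122/151 = 0.80795
  class_2: recall = 140/166 = 0.84337
Mean = (0.60684 + 0.80795 + 0.84337) / 3 = 0.7527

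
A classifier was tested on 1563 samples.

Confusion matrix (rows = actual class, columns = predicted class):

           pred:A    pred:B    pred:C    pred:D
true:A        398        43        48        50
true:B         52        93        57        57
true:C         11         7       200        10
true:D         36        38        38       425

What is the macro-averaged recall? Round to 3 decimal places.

0.692

Per-class recall (TP/(TP+FN)):
  A: TP=398, FN=43+48+50=141 → 398/539 = 0.7384
  B: TP=93, FN=52+57+57=166 → 93/259 = 0.3591
  C: TP=200, FN=11+7+10=28 → 200/228 = 0.8772
  D: TP=425, FN=36+38+38=112 → 425/537 = 0.7914
Macro-recall = mean = (0.7384 + 0.3591 + 0.8772 + 0.7914) / 4 = 0.692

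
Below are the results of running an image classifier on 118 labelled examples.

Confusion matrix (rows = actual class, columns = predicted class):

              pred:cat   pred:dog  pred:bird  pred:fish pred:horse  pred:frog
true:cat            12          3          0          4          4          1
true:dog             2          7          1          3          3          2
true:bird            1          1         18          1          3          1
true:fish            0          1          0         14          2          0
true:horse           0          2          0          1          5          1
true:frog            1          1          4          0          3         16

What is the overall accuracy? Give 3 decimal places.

0.610

Accuracy = trace / total = (12+7+18+14+5+16=72) / 118 = 72/118 = 0.610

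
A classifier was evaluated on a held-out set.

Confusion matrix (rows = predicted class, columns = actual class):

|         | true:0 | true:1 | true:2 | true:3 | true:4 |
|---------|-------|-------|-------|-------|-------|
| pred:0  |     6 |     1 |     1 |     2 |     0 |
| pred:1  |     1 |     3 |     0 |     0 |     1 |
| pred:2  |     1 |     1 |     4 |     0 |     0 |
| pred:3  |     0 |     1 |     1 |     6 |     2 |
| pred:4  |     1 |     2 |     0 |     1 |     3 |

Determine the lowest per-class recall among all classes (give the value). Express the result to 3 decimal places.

0.375

Per-class recall (TP/(TP+FN)):
  0: TP=6, FN=1+1+0+1=3 → 6/9 = 0.6667
  1: TP=3, FN=1+1+1+2=5 → 3/8 = 0.3750
  2: TP=4, FN=1+0+1+0=2 → 4/6 = 0.6667
  3: TP=6, FN=2+0+0+1=3 → 6/9 = 0.6667
  4: TP=3, FN=0+1+0+2=3 → 3/6 = 0.5000
Lowest is class '1' with recall = 0.375.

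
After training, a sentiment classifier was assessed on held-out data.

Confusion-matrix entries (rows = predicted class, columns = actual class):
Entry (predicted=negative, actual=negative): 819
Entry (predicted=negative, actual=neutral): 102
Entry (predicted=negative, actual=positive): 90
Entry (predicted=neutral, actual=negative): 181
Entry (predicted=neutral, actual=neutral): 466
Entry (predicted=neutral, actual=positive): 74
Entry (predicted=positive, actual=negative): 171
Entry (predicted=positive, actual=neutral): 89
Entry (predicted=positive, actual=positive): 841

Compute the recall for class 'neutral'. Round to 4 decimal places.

Treat 'neutral' as positive and all other classes as negative.
recall = TP/(TP+FN).
neutral: TP=466, FN=102+89=191 → 466/657 = 0.70928

0.7093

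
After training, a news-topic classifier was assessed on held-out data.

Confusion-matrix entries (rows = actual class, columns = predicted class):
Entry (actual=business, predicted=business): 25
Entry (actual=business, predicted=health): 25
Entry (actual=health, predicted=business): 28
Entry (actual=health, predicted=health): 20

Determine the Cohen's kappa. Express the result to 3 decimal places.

-0.083

Observed agreement pₒ = trace/N = 45/98 = 0.4592
Expected agreement pₑ = Σ (rowᵢ·colᵢ)/N² = (50·53 + 48·45)/98² = 0.5008
κ = (pₒ − pₑ)/(1 − pₑ) = (0.4592 − 0.5008)/(1 − 0.5008) = -0.083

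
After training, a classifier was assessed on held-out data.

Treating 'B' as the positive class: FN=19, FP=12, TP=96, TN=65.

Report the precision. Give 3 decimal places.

0.889

Precision = TP/(TP+FP) = 96/(96+12) = 96/108 = 0.889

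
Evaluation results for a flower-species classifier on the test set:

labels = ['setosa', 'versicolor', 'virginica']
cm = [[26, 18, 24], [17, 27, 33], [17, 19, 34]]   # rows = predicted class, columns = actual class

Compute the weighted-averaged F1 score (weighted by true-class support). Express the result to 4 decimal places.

Per-class F1 score (2·TP/(2·TP+FP+FN)):
  setosa: TP=26, FP=18+24=42, FN=17+17=34 → 52/128 = 0.40625
  versicolor: TP=27, FP=17+33=50, FN=18+19=37 → 54/141 = 0.38298
  virginica: TP=34, FP=17+19=36, FN=24+33=57 → 68/161 = 0.42236
Weighted-F1 score = Σ (supportᵢ/N)·F1 scoreᵢ with N=215: (60/215)·0.40625 + (64/215)·0.38298 + (91/215)·0.42236 = 0.4061

0.4061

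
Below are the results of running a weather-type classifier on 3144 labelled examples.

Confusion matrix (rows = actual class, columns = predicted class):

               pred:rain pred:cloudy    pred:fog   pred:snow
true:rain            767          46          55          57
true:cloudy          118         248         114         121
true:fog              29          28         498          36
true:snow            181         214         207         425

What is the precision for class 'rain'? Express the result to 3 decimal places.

One-vs-rest for 'rain': TP = diagonal; FP = other classes predicted 'rain'; FN = 'rain' predicted as other.
precision = TP/(TP+FP).
rain: TP=767, FP=118+29+181=328 → 767/1095 = 0.7005

0.700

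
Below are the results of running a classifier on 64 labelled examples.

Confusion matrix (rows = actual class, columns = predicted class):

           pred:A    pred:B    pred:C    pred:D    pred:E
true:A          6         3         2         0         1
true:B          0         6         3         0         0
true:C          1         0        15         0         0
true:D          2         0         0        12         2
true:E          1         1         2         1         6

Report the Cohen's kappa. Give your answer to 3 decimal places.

0.623

Observed agreement pₒ = trace/N = 45/64 = 0.7031
Expected agreement pₑ = Σ (rowᵢ·colᵢ)/N² = (12·10 + 9·10 + 16·22 + 16·13 + 11·9)/64² = 0.2122
κ = (pₒ − pₑ)/(1 − pₑ) = (0.7031 − 0.2122)/(1 − 0.2122) = 0.623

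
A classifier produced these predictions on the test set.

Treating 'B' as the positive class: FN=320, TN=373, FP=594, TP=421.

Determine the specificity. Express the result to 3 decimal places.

Specificity = TN/(TN+FP) = 373/(373+594) = 0.386

0.386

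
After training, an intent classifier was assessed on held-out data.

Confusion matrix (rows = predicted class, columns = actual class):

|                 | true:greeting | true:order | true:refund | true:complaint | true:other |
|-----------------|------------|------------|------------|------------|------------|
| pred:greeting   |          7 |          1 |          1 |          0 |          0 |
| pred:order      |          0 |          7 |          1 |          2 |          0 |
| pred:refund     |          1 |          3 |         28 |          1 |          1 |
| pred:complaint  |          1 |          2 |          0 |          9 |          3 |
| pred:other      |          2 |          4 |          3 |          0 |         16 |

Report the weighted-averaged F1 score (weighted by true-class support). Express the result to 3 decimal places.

Per-class F1 score (2·TP/(2·TP+FP+FN)):
  greeting: TP=7, FP=1+1+0+0=2, FN=0+1+1+2=4 → 14/20 = 0.7000
  order: TP=7, FP=0+1+2+0=3, FN=1+3+2+4=10 → 14/27 = 0.5185
  refund: TP=28, FP=1+3+1+1=6, FN=1+1+0+3=5 → 56/67 = 0.8358
  complaint: TP=9, FP=1+2+0+3=6, FN=0+2+1+0=3 → 18/27 = 0.6667
  other: TP=16, FP=2+4+3+0=9, FN=0+0+1+3=4 → 32/45 = 0.7111
Weighted-F1 score = Σ (supportᵢ/N)·F1 scoreᵢ with N=93: (11/93)·0.7000 + (17/93)·0.5185 + (33/93)·0.8358 + (12/93)·0.6667 + (20/93)·0.7111 = 0.713

0.713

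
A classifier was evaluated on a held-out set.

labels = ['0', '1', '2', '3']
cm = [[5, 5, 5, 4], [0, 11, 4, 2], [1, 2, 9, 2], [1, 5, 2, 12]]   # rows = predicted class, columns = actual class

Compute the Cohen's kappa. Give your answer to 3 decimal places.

0.375

Observed agreement pₒ = trace/N = 37/70 = 0.5286
Expected agreement pₑ = Σ (rowᵢ·colᵢ)/N² = (7·19 + 23·17 + 20·14 + 20·20)/70² = 0.2457
κ = (pₒ − pₑ)/(1 − pₑ) = (0.5286 − 0.2457)/(1 − 0.2457) = 0.375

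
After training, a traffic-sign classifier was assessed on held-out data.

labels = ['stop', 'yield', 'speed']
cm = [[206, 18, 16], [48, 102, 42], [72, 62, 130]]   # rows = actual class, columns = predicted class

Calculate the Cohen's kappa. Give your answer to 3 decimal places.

Observed agreement pₒ = trace/N = 438/696 = 0.6293
Expected agreement pₑ = Σ (rowᵢ·colᵢ)/N² = (240·326 + 192·182 + 264·188)/696² = 0.3361
κ = (pₒ − pₑ)/(1 − pₑ) = (0.6293 − 0.3361)/(1 − 0.3361) = 0.442

0.442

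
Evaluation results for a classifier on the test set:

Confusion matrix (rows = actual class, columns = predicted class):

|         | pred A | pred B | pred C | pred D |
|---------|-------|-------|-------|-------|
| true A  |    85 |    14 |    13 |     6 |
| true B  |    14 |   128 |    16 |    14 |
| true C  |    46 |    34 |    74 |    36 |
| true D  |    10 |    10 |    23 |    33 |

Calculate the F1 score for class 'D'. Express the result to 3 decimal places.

0.400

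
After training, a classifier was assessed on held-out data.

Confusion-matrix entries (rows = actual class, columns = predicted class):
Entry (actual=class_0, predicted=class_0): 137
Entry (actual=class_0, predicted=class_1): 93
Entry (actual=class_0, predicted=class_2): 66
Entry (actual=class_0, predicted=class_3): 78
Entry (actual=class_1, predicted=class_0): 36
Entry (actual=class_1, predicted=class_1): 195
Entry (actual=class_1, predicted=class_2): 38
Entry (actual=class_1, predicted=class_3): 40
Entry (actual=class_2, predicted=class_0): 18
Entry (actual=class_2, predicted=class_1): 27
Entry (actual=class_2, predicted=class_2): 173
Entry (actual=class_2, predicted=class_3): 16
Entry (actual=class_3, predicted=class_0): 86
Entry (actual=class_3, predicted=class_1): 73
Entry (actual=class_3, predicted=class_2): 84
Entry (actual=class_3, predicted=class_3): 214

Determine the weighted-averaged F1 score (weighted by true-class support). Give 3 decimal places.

0.516

Per-class F1 score (2·TP/(2·TP+FP+FN)):
  class_0: TP=137, FP=36+18+86=140, FN=93+66+78=237 → 274/651 = 0.4209
  class_1: TP=195, FP=93+27+73=193, FN=36+38+40=114 → 390/697 = 0.5595
  class_2: TP=173, FP=66+38+84=188, FN=18+27+16=61 → 346/595 = 0.5815
  class_3: TP=214, FP=78+40+16=134, FN=86+73+84=243 → 428/805 = 0.5317
Weighted-F1 score = Σ (supportᵢ/N)·F1 scoreᵢ with N=1374: (374/1374)·0.4209 + (309/1374)·0.5595 + (234/1374)·0.5815 + (457/1374)·0.5317 = 0.516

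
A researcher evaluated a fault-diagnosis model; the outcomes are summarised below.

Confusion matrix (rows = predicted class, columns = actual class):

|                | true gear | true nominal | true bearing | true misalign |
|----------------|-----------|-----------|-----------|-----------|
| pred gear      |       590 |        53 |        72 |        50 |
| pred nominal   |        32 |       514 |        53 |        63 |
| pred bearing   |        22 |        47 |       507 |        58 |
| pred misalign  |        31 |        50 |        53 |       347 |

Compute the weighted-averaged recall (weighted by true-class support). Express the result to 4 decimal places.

0.7703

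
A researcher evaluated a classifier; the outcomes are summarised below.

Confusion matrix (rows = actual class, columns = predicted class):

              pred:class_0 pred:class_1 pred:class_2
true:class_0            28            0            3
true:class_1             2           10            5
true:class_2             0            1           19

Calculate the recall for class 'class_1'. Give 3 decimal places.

0.588

One-vs-rest for 'class_1': TP = diagonal; FP = other classes predicted 'class_1'; FN = 'class_1' predicted as other.
recall = TP/(TP+FN).
class_1: TP=10, FN=2+5=7 → 10/17 = 0.5882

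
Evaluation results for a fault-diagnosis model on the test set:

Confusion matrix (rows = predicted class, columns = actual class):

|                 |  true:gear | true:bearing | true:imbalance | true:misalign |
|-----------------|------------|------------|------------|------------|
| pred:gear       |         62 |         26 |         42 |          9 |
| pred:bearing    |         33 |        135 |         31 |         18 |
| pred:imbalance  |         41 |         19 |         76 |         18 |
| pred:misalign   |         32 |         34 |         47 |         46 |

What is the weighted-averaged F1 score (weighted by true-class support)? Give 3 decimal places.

Per-class F1 score (2·TP/(2·TP+FP+FN)):
  gear: TP=62, FP=26+42+9=77, FN=33+41+32=106 → 124/307 = 0.4039
  bearing: TP=135, FP=33+31+18=82, FN=26+19+34=79 → 270/431 = 0.6265
  imbalance: TP=76, FP=41+19+18=78, FN=42+31+47=120 → 152/350 = 0.4343
  misalign: TP=46, FP=32+34+47=113, FN=9+18+18=45 → 92/250 = 0.3680
Weighted-F1 score = Σ (supportᵢ/N)·F1 scoreᵢ with N=669: (168/669)·0.4039 + (214/669)·0.6265 + (196/669)·0.4343 + (91/669)·0.3680 = 0.479

0.479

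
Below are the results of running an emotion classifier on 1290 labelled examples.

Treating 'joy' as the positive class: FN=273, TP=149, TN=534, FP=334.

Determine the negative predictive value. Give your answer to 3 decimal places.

0.662

NPV = TN/(TN+FN) = 534/(534+273) = 0.662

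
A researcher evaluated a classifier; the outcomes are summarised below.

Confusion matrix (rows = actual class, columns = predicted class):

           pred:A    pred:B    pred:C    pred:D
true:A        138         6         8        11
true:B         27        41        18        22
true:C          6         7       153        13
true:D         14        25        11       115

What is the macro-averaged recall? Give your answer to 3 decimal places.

0.694

Per-class recall (TP/(TP+FN)):
  A: TP=138, FN=6+8+11=25 → 138/163 = 0.8466
  B: TP=41, FN=27+18+22=67 → 41/108 = 0.3796
  C: TP=153, FN=6+7+13=26 → 153/179 = 0.8547
  D: TP=115, FN=14+25+11=50 → 115/165 = 0.6970
Macro-recall = mean = (0.8466 + 0.3796 + 0.8547 + 0.6970) / 4 = 0.694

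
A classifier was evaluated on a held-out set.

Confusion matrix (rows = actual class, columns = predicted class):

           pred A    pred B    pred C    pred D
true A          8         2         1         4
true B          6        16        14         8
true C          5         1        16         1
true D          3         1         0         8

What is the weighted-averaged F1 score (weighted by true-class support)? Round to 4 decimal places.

0.5099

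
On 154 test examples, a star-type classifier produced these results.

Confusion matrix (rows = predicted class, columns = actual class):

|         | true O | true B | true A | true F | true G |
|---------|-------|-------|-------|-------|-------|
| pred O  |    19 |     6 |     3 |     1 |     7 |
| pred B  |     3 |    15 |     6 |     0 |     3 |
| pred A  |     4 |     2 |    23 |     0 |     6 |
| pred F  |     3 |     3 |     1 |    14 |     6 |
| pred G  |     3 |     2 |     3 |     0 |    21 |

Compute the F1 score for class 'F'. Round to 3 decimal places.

0.667

F1 score = 2·TP/(2·TP+FP+FN).
F: TP=14, FP=3+3+1+6=13, FN=1+0+0+0=1 → 28/42 = 0.6667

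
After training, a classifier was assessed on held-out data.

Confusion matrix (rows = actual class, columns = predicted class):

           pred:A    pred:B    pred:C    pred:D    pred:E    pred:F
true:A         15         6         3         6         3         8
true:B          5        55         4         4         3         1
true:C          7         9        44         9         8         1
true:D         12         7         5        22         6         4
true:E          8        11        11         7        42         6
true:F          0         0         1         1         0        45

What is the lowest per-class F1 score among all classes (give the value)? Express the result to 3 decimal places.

0.341

Per-class F1 score (2·TP/(2·TP+FP+FN)):
  A: TP=15, FP=5+7+12+8+0=32, FN=6+3+6+3+8=26 → 30/88 = 0.3409
  B: TP=55, FP=6+9+7+11+0=33, FN=5+4+4+3+1=17 → 110/160 = 0.6875
  C: TP=44, FP=3+4+5+11+1=24, FN=7+9+9+8+1=34 → 88/146 = 0.6027
  D: TP=22, FP=6+4+9+7+1=27, FN=12+7+5+6+4=34 → 44/105 = 0.4190
  E: TP=42, FP=3+3+8+6+0=20, FN=8+11+11+7+6=43 → 84/147 = 0.5714
  F: TP=45, FP=8+1+1+4+6=20, FN=0+0+1+1+0=2 → 90/112 = 0.8036
Lowest is class 'A' with F1 score = 0.341.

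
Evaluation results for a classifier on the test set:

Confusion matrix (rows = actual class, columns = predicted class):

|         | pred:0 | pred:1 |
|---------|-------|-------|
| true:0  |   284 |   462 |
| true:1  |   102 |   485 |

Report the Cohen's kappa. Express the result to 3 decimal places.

0.194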